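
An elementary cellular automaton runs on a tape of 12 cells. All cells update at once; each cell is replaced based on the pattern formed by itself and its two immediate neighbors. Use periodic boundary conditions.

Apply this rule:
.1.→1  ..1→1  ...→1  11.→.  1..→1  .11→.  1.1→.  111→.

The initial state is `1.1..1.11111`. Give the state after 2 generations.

generation 1: ..1111......
generation 2: 11....111111

11....111111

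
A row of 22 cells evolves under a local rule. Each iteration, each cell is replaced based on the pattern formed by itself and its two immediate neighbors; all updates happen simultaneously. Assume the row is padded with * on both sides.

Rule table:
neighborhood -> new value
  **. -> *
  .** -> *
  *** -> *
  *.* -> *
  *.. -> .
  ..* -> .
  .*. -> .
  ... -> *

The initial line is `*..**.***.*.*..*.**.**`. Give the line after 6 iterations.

*..********..*********

*..*******.*....******
*..********..**.******
*..********..*********
*..********..*********  (fixed point — unchanged through iteration 6)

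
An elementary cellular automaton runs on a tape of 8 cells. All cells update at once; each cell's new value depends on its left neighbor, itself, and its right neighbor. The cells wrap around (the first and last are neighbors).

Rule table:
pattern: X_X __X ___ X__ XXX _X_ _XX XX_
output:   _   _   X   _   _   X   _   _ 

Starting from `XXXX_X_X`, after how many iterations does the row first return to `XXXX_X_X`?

_____X__
XXXX_X_X

2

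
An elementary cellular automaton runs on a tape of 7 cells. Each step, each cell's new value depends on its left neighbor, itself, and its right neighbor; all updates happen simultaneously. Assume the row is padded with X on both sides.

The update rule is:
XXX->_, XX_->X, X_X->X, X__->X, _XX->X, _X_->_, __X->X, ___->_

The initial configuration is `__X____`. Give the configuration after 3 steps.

XXXXX__

step 1: XX_X__X
step 2: _XX_XXX
step 3: XXXXX__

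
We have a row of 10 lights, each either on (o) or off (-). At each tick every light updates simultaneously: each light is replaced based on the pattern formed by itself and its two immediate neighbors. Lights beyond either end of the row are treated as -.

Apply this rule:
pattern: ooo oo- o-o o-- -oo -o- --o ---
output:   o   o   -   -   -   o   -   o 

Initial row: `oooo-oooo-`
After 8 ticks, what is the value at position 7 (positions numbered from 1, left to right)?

-ooo--ooo-
--oo---oo-
o--o-o--o-
o--o-o--o-  (fixed point — unchanged through tick 8)
position 7 holds -

-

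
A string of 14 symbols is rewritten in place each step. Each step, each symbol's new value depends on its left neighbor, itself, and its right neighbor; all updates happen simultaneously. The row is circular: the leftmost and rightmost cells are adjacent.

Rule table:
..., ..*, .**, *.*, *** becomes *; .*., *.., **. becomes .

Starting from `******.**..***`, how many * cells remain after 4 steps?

11

*****.**..****
****.**..*****
***.**..******
**.**..*******
count of *: 11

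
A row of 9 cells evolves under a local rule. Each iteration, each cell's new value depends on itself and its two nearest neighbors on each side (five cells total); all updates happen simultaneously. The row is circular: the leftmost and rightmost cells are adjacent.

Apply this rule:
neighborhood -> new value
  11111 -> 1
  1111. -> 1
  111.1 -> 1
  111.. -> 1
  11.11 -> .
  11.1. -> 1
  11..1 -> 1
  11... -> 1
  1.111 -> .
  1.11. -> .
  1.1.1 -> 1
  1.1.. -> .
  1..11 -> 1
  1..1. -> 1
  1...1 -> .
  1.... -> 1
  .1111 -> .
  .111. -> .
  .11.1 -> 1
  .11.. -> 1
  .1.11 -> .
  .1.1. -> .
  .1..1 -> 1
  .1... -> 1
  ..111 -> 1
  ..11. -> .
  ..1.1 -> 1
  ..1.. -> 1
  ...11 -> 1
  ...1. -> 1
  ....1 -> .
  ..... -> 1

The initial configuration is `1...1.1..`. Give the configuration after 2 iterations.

11..1111.

11.11..11
11..1111.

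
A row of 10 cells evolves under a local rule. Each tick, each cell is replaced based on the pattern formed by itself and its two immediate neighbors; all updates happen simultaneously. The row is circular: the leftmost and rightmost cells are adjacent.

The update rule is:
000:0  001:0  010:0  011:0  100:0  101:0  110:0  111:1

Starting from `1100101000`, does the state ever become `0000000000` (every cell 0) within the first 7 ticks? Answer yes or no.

0000000000
all cells are 0 at tick 1

yes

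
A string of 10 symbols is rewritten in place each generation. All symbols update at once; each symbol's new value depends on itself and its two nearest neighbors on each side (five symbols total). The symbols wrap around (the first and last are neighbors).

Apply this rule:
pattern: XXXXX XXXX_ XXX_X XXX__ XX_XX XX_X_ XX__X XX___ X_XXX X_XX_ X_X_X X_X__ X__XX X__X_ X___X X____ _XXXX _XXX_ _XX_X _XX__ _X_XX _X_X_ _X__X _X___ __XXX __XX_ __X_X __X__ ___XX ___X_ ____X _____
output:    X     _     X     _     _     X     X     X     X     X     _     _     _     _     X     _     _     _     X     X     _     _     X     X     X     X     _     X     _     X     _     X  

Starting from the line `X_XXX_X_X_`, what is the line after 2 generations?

_X__XXX_XX

__X_XX____
_X__XXX_XX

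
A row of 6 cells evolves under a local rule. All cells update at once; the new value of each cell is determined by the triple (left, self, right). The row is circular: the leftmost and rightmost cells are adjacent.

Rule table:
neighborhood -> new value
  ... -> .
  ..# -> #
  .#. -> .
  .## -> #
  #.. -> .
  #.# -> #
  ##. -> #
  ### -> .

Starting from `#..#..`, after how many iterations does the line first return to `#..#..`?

3

..#..#
.#..#.
#..#..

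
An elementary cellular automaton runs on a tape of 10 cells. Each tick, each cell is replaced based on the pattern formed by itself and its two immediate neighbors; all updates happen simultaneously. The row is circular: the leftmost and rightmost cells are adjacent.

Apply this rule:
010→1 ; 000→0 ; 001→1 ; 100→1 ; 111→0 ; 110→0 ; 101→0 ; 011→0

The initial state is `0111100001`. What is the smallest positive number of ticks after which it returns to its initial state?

0000010011
1000111100
1101000011
0001100100
0010011110
0111100001

6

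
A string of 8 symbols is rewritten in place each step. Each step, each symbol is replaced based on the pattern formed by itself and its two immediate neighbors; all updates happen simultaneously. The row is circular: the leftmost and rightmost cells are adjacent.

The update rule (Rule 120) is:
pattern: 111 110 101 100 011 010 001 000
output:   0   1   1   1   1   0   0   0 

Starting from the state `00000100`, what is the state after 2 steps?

00000001

00000010
00000001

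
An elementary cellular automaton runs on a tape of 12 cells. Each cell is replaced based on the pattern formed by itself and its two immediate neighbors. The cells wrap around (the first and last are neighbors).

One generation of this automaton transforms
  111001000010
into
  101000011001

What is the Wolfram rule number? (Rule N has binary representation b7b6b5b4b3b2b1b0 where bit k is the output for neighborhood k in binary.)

105

position 1: 111 → 0  (bit 7 = 0)
position 2: 110 → 1  (bit 6 = 1)
position 11: 101 → 1  (bit 5 = 1)
position 3: 100 → 0  (bit 4 = 0)
position 0: 011 → 1  (bit 3 = 1)
position 5: 010 → 0  (bit 2 = 0)
position 4: 001 → 0  (bit 1 = 0)
position 7: 000 → 1  (bit 0 = 1)
bits b7..b0 = 01101001 = 105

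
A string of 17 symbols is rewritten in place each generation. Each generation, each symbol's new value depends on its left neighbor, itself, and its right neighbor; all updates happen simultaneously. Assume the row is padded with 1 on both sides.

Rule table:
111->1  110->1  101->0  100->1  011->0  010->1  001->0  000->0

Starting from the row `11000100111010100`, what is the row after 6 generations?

generation 1: 11100110011010110
generation 2: 11110011001010010
generation 3: 11111001101011010
generation 4: 11111100101001010
generation 5: 11111110101101010
generation 6: 11111110100101010

11111110100101010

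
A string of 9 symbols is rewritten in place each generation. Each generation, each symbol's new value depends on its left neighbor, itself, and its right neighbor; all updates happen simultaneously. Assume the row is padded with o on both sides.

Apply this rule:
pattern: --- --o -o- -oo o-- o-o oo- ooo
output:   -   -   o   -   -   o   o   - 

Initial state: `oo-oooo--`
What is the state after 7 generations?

--o---o--

generation 1: -oo---o--
generation 2: o-o---o--
generation 3: ooo---o--
generation 4: --o---o--
generation 5: --o---o--  (fixed point — unchanged through generation 7)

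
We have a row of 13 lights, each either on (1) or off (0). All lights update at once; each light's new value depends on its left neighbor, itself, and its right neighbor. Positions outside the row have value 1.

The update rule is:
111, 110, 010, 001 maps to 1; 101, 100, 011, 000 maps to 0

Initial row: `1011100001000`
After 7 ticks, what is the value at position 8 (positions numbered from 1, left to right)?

1001100011001
1010100101010
1010101101010
1010100101010  (repeats tick 2; period 2)
tick 7: 1010101101010
position 8 holds 1

1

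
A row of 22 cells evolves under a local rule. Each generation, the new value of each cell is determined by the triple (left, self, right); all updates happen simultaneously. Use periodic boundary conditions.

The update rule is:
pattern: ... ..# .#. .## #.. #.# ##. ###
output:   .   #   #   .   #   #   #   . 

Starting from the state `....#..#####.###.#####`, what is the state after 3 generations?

#..####....##..##....#
###...##..#.###.##..#.
..##.#.#####..##.#####

..##.#.#####..##.#####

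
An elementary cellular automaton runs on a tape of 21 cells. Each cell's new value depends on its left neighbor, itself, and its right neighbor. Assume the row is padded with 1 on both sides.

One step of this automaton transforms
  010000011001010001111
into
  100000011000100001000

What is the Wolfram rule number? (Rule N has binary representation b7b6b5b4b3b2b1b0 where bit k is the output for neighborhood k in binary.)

104

position 18: 111 → 0  (bit 7 = 0)
position 8: 110 → 1  (bit 6 = 1)
position 0: 101 → 1  (bit 5 = 1)
position 2: 100 → 0  (bit 4 = 0)
position 7: 011 → 1  (bit 3 = 1)
position 1: 010 → 0  (bit 2 = 0)
position 6: 001 → 0  (bit 1 = 0)
position 3: 000 → 0  (bit 0 = 0)
bits b7..b0 = 01101000 = 104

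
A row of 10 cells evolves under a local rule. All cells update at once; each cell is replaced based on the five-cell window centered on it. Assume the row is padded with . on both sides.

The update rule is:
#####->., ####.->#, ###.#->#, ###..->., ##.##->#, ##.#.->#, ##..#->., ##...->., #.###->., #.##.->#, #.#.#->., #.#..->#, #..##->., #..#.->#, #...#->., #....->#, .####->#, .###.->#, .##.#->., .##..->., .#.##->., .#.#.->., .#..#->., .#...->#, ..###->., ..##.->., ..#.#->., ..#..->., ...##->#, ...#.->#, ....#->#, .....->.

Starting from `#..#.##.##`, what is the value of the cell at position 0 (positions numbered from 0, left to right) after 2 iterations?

#

..#..#.##.
##..#..#..
position 0 holds #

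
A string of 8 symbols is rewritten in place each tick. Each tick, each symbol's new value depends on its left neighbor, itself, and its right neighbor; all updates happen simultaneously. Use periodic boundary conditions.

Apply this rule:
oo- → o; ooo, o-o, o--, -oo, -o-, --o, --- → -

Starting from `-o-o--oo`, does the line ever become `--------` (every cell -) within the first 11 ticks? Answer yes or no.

-------o
--------
all cells are - at tick 2

yes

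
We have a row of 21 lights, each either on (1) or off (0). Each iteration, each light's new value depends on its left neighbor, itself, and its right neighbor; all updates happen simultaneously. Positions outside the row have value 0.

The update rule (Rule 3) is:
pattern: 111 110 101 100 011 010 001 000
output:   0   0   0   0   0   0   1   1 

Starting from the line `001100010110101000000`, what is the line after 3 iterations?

111000110000000001111

110001100000000011111
000110001111111100000
111000110000000001111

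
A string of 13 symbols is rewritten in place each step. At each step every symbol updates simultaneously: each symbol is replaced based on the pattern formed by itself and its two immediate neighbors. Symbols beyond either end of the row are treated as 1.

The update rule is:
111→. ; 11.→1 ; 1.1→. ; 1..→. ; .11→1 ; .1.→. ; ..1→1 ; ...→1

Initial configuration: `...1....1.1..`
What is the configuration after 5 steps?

.11.11.11.11.

.11..111....1
.11.11.1.1111
.11.11...1...
.11.11.11..11
.11.11.11.11.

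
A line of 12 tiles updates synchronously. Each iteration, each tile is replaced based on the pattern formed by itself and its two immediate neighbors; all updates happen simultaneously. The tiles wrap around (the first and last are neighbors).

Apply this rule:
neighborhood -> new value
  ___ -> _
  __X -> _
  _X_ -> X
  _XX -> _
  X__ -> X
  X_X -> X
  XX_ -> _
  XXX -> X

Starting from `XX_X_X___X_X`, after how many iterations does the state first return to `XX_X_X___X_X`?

24

X_XXXXX__XX_
XX_XXX_X___X
X_X_X_XXX___
XXXXXX_X_X__
_XXXX_XXXXX_
__XX_X_XXX_X
X___XXX_X_XX
_X___X_XXX_X
XXX__XX_X_XX
XX_X___XXX_X
X_XXX___X_X_
XX_X_X__XXXX
X_XXXXX__XXX
_X_XXX_X__XX
XXX_X_XXX___
_X_XXX_X_X__
_XX_X_XXXXX_
___XXX_XXX_X
X___X_X_X_XX
_X__XXXXXX_X
XXX__XXXX_XX
XX_X__XX_X_X
X_XXX___XXX_
XX_X_X___X_X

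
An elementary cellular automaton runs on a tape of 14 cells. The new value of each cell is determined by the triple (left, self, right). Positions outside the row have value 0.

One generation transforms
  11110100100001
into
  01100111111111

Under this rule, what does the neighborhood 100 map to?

1

At position 6 the neighborhood is 100; the next row has 1 there.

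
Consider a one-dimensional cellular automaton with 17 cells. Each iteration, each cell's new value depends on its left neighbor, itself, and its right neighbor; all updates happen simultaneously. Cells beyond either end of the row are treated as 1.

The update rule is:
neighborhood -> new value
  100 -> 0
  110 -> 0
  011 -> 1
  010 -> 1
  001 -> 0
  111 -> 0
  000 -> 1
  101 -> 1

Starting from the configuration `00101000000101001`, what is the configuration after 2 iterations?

00111011110111001
00100110001100001

00100110001100001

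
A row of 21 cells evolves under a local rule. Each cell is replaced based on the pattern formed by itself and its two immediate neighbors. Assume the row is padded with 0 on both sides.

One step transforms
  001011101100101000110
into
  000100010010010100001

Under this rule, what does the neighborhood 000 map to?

At position 0 the neighborhood is 000; the next row has 0 there.

0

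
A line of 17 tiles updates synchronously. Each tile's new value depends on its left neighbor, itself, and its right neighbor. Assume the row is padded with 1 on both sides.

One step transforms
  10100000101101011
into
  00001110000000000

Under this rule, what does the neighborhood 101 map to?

At position 1 the neighborhood is 101; the next row has 0 there.

0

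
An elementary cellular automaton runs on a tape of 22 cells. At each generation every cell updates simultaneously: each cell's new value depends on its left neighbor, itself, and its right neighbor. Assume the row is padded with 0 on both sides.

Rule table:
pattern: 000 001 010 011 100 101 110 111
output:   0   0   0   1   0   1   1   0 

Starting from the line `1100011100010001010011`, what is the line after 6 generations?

1100000000000000000011

1100010100000000100011
1100001000000000000011
1100000000000000000011
1100000000000000000011  (fixed point — unchanged through generation 6)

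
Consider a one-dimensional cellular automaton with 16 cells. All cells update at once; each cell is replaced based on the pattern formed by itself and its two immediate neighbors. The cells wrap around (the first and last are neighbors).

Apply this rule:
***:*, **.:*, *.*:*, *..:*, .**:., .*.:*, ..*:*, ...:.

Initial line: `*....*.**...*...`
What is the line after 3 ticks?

tick 1: **..***.**.***.*
tick 2: ****.***.**.***.
tick 3: .****.***.**.***

.****.***.**.***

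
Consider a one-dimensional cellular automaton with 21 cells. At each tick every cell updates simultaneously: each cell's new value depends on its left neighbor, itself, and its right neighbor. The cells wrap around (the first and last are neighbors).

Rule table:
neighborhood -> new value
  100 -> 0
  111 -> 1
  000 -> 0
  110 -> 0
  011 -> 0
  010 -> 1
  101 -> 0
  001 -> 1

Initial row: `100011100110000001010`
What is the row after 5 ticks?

100100000000110011001

tick 1: 100101001000000011010
tick 2: 101101011000000100010
tick 3: 100001000000001100110
tick 4: 100011000000010001000
tick 5: 100100000000110011001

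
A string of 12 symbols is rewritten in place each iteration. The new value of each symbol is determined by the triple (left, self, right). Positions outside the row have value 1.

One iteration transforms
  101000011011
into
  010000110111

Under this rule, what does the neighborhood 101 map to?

At position 1 the neighborhood is 101; the next row has 1 there.

1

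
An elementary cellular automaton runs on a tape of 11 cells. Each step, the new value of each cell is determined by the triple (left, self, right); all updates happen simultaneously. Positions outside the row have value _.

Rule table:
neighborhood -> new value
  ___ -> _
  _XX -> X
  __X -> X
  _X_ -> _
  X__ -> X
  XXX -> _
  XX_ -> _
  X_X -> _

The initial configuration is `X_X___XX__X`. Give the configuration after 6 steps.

___X_XX_XX_
__X__X__X_X
_X_XX_XX___
X__X__X_X__
_XX_XX___X_
XX__X_X_X_X

XX__X_X_X_X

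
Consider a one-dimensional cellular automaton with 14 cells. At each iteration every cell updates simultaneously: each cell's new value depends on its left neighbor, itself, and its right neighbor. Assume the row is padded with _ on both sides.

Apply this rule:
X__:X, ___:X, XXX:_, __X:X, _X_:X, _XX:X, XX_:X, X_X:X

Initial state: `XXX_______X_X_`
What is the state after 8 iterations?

X_XXXXXXXXXXXX
XXX__________X
X_XXXXXXXXXXXX  (repeats iteration 1; period 2)
iteration 8: XXX__________X

XXX__________X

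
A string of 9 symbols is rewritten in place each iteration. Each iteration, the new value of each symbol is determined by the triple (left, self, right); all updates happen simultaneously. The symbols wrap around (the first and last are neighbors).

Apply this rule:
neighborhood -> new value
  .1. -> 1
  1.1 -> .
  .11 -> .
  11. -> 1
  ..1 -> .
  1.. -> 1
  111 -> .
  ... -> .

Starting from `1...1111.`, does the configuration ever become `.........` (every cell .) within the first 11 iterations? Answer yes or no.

no

iteration 1: 11.....1.
iteration 2: .11....1.
iteration 3: ..11...11
iteration 4: 1..11...1
iteration 5: 11..11...
iteration 6: .11..11..
iteration 7: ..11..11.
iteration 8: ...11..11
iteration 9: 1...11..1
iteration 10: 11...11..
iteration 11: .11...11.
iteration 11 is .11...11., still not uniform .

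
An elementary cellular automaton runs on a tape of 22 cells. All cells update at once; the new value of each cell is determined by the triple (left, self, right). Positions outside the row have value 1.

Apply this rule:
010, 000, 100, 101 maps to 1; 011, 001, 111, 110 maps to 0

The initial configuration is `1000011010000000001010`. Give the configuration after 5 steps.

0100011111111110111100

0111000111111111101111
1000110000000000010000
0110001111111111011110
1001100000000000100001
0100011111111110111100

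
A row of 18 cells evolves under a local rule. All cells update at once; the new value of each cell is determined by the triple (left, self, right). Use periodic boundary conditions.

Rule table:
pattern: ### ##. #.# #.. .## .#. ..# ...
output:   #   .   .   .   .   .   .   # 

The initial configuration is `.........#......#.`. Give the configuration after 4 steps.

########...####...
.######..#..##..#.
..####............
#..##..###########

#..##..###########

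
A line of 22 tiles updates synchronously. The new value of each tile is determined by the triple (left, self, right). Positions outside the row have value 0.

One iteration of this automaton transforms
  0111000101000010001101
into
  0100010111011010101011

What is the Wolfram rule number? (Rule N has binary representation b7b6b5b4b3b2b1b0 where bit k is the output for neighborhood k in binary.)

position 2: 111 → 0  (bit 7 = 0)
position 3: 110 → 0  (bit 6 = 0)
position 8: 101 → 1  (bit 5 = 1)
position 4: 100 → 0  (bit 4 = 0)
position 1: 011 → 1  (bit 3 = 1)
position 7: 010 → 1  (bit 2 = 1)
position 0: 001 → 0  (bit 1 = 0)
position 5: 000 → 1  (bit 0 = 1)
bits b7..b0 = 00101101 = 45

45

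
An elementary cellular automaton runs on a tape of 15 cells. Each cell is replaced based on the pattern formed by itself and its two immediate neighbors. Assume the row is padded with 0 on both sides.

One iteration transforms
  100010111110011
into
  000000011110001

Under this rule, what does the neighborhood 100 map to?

0

At position 1 the neighborhood is 100; the next row has 0 there.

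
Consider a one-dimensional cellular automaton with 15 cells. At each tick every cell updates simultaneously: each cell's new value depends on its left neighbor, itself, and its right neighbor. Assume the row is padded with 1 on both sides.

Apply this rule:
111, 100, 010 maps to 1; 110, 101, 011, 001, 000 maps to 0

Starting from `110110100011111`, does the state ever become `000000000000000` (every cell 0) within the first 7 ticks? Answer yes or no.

no

100000110001111
010000001000111
011000001100011
000100000010001
100110000011000
010001000000100
011001100000110
tick 7 is 011001100000110, still not uniform 0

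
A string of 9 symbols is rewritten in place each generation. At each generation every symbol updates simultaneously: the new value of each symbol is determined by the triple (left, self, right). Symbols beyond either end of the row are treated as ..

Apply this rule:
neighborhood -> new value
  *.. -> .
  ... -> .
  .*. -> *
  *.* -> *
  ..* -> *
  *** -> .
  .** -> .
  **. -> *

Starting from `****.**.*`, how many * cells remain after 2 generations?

4

generation 1: ...**.***
generation 2: ..*.**..*
count of *: 4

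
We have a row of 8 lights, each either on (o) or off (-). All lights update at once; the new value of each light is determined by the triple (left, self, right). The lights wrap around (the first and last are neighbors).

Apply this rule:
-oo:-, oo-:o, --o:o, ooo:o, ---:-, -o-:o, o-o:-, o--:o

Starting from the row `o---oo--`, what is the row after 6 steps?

oo-o-ooo
oo-o--oo
oo-ooo-o
oo--oo--
-ooo-ooo
--oo--oo

--oo--oo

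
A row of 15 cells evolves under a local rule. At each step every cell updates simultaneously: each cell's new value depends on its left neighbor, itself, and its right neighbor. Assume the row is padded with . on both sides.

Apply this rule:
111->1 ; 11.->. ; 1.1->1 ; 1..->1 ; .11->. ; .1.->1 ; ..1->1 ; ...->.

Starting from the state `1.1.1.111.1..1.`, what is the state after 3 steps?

1.11.1.1.1.11.1

111111.1.111111
.1111.111.1111.
1.11.1.1.1.11.1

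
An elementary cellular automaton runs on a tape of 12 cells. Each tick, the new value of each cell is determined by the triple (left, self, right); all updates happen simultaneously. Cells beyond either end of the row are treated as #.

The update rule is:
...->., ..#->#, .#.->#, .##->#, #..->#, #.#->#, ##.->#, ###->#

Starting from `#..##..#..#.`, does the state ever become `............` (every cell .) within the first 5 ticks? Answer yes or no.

no

tick 1: ############
tick 2: ############  (fixed point — unchanged through tick 5)
tick 5 is ############, still not uniform .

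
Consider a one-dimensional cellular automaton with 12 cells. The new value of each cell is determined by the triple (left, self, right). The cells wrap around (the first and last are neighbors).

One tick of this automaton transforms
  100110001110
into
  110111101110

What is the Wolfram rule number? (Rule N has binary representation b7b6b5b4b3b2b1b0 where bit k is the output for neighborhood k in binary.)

221

position 9: 111 → 1  (bit 7 = 1)
position 4: 110 → 1  (bit 6 = 1)
position 11: 101 → 0  (bit 5 = 0)
position 1: 100 → 1  (bit 4 = 1)
position 3: 011 → 1  (bit 3 = 1)
position 0: 010 → 1  (bit 2 = 1)
position 2: 001 → 0  (bit 1 = 0)
position 6: 000 → 1  (bit 0 = 1)
bits b7..b0 = 11011101 = 221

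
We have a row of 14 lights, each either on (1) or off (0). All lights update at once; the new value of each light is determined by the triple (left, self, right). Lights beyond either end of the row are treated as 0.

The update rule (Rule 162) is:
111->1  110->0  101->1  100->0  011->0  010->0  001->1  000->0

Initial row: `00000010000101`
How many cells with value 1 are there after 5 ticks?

00000100001010
00001000010100
00010000101000
00100001010000
01000010100000
count of 1: 3

3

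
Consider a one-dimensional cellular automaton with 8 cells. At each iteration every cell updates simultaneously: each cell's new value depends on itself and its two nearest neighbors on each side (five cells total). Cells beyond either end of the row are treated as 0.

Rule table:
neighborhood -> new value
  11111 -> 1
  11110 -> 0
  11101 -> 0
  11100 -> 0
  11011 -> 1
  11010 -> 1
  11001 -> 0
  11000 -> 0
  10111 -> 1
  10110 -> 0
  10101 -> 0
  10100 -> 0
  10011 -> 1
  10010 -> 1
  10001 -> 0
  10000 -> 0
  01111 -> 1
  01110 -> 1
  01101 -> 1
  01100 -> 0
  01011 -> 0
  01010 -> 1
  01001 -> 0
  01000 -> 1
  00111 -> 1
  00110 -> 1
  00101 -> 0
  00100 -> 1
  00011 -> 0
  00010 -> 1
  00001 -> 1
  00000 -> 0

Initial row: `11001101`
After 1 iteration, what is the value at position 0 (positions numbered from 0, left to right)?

1

10011110
position 0 holds 1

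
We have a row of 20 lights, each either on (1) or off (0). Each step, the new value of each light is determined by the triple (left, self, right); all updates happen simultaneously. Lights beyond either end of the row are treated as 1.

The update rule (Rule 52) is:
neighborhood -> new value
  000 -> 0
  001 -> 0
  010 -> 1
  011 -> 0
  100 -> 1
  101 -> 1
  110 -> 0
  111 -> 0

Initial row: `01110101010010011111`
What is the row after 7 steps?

step 1: 10001111111011000000
step 2: 01000000000100100000
step 3: 11100000000110110000
step 4: 00010000000001001000
step 5: 10011000000001101100
step 6: 01000100000000010010
step 7: 11100110000000011011

11100110000000011011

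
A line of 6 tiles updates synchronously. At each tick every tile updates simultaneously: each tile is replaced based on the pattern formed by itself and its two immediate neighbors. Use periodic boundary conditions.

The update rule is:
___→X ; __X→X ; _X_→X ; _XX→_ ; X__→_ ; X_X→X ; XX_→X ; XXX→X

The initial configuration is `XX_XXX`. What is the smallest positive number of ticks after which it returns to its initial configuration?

6

XXX_XX
XXXX_X
XXXXX_
_XXXXX
X_XXXX
XX_XXX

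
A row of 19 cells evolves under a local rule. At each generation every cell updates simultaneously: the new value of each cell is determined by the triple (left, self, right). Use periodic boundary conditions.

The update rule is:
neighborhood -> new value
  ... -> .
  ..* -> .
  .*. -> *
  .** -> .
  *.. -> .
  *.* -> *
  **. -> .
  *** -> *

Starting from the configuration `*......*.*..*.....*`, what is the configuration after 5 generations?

.......***..*......
........*...*......
........*...*......  (fixed point — unchanged through generation 5)

........*...*......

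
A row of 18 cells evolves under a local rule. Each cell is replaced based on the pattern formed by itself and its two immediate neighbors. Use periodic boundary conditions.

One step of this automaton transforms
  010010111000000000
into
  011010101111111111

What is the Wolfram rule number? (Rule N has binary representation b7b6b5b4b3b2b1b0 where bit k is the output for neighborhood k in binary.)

93

position 7: 111 → 0  (bit 7 = 0)
position 8: 110 → 1  (bit 6 = 1)
position 5: 101 → 0  (bit 5 = 0)
position 2: 100 → 1  (bit 4 = 1)
position 6: 011 → 1  (bit 3 = 1)
position 1: 010 → 1  (bit 2 = 1)
position 0: 001 → 0  (bit 1 = 0)
position 10: 000 → 1  (bit 0 = 1)
bits b7..b0 = 01011101 = 93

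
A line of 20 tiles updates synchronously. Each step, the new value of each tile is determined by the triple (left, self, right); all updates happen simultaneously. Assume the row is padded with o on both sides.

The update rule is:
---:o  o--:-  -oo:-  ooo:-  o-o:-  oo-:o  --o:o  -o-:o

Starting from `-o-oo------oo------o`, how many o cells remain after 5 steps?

-o--o-ooooo-o-ooooo-
-o-oo-----o-o-----o-
-o--o-ooooo-o-ooooo-  (repeats step 1; period 2)
step 5: -o--o-ooooo-o-ooooo-
count of o: 13

13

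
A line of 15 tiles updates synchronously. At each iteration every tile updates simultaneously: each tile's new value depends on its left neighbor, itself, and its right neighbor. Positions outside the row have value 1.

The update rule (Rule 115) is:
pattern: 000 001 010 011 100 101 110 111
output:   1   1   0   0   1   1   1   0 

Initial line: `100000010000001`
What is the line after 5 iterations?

111110111111000

111111101111110
000000110000011
111111011111100
000001100000111
111110111111000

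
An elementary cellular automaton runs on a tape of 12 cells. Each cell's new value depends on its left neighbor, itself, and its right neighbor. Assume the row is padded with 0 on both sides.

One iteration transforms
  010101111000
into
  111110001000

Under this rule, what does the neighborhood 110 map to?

At position 8 the neighborhood is 110; the next row has 1 there.

1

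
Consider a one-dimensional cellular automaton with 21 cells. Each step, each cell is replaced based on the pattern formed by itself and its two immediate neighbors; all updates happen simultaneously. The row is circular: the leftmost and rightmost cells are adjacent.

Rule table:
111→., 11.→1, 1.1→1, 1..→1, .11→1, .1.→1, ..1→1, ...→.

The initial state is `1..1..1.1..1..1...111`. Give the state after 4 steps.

111..........1111...1

1111111111111111.11..
1..............111111
11............11.....
111..........1111...1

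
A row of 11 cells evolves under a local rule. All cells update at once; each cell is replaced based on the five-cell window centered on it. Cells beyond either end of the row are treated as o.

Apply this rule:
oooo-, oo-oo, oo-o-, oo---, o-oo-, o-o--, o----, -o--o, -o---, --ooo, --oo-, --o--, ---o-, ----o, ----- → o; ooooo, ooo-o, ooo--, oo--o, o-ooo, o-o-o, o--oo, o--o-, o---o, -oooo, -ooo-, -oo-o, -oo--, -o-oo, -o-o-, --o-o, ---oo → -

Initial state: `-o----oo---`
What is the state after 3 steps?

o-o--oo-o-o

step 1: ooooo-o-o--
step 2: ---o-o--oo-
step 3: o-o--oo-o-o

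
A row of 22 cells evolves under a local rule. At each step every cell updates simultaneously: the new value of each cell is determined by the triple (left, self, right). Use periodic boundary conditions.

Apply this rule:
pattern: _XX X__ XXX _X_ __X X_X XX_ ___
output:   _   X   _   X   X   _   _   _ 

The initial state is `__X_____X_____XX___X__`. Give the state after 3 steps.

_XXX___XXX___X__X_XXX_
X___X_X___X_XXXXX____X
_X_XX_XX_XX______X__X_

_X_XX_XX_XX______X__X_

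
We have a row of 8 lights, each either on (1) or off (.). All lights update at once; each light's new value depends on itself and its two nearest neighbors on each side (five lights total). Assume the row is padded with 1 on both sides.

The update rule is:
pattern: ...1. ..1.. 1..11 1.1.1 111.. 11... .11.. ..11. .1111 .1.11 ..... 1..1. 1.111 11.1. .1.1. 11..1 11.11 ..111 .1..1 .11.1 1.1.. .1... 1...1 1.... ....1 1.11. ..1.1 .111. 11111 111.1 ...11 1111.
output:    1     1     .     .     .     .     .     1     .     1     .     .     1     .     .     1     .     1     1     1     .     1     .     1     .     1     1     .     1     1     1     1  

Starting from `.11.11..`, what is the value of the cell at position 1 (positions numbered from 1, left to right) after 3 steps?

.

.11.1.1.
.11....1
.1..1.11
position 1 holds .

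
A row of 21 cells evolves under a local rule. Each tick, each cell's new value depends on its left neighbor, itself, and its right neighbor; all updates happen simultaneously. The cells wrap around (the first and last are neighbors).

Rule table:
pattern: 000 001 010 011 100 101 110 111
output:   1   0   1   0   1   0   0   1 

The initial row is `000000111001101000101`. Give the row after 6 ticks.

100101110010001111000

tick 1: 111110010100001110101
tick 2: 111101010111100100100
tick 3: 011001010011010110110
tick 4: 000101011000010000001
tick 5: 110101000111011111101
tick 6: 100101110010001111000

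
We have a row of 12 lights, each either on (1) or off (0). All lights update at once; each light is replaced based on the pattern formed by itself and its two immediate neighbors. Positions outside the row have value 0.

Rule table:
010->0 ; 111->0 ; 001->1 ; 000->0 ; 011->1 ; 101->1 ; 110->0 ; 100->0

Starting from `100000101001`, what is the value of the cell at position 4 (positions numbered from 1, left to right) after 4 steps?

0

000001010010
000010100100
000101001000
001010010000
position 4 holds 0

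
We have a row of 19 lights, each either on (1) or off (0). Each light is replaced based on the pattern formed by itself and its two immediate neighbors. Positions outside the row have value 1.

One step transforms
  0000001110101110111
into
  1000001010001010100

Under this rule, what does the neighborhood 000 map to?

At position 1 the neighborhood is 000; the next row has 0 there.

0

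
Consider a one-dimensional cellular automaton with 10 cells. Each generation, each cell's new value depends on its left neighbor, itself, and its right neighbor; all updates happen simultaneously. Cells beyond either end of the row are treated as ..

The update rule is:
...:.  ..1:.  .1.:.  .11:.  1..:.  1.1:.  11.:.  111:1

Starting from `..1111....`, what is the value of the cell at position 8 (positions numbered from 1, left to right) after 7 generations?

...11.....
..........
..........  (fixed point — unchanged through generation 7)
position 8 holds .

.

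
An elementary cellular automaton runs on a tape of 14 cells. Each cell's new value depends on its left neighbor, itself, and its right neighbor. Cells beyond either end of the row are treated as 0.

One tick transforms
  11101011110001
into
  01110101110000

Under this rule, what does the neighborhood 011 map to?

At position 0 the neighborhood is 011; the next row has 0 there.

0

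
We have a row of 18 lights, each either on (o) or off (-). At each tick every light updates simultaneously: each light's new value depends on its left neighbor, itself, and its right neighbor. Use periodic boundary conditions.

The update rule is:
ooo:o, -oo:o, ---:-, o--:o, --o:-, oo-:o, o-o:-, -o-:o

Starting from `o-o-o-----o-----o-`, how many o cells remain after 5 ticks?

13

o-o-oo----oo----o-
o-o-ooo---ooo---o-
o-o-oooo--oooo--o-
o-o-ooooo-ooooo-o-
o-o-ooooo-ooooo-o-
count of o: 13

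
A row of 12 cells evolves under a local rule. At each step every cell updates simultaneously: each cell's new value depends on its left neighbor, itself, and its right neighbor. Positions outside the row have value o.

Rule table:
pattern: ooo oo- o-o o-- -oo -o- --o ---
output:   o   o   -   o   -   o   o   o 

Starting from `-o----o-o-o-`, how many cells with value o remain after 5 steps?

-oooooo-o-o-
--ooooo-o-o-
oo-oooo-o-o-
oo--ooo-o-o-
oooo-oo-o-o-
count of o: 8

8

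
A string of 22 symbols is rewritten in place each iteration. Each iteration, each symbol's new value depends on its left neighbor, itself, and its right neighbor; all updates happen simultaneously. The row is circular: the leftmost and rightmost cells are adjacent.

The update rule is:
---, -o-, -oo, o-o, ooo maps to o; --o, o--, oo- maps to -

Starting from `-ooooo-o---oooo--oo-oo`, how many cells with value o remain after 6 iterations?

16

ooooo-oo-o-ooo---o-oo-
oooo-oo-ooooo--o-ooo-o
ooo-oo-ooooo---oooo-oo
oo-oo-ooooo--o-ooo-ooo
o-oo-ooooo---oooo-oooo
-oo-ooooo--o-ooo-ooooo
count of o: 16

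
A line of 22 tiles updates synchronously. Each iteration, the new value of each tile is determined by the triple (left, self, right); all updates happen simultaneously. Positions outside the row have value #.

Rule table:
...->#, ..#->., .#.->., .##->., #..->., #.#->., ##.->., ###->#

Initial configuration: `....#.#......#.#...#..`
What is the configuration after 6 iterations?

iteration 1: .##.....####.....#....
iteration 2: ....###..##..###...##.
iteration 3: .##..#........#..#....
iteration 4: .......######......##.
iteration 5: .#####..####..####....
iteration 6: ..###....##....##..##.

..###....##....##..##.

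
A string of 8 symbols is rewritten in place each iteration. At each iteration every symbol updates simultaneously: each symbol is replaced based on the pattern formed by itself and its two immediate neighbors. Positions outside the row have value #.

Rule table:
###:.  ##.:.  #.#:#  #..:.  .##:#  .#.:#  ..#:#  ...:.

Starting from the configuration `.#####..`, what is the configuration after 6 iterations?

##.....#
......##
.....##.
....##.#
...##.##
..##.##.

..##.##.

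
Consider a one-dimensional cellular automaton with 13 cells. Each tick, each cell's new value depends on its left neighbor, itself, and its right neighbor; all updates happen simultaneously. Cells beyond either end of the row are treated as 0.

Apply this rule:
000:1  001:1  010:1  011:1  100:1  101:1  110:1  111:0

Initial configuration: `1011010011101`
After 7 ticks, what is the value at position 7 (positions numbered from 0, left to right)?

1111111110111
1000000011101
1111111110111  (repeats tick 1; period 2)
tick 7: 1111111110111
position 7 holds 1

1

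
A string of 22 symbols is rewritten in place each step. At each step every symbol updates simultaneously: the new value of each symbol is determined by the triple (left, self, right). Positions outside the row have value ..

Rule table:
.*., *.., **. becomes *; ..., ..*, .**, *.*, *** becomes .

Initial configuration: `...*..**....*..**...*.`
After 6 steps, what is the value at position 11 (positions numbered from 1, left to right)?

.

step 1: ...**..**...**..**..**
step 2: ....**..**...**..**..*
step 3: .....**..**...**..**.*
step 4: ......**..**...**..*.*
step 5: .......**..**...**.*.*
step 6: ........**..**...*.*.*
position 11 holds .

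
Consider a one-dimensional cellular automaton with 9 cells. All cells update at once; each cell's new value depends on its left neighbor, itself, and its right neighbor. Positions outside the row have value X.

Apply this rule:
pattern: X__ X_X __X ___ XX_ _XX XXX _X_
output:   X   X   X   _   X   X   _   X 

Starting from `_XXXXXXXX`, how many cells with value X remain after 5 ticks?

8

XX_______
_XX_____X
XXXX___XX
___XX_XX_
X_XXXXXXX
count of X: 8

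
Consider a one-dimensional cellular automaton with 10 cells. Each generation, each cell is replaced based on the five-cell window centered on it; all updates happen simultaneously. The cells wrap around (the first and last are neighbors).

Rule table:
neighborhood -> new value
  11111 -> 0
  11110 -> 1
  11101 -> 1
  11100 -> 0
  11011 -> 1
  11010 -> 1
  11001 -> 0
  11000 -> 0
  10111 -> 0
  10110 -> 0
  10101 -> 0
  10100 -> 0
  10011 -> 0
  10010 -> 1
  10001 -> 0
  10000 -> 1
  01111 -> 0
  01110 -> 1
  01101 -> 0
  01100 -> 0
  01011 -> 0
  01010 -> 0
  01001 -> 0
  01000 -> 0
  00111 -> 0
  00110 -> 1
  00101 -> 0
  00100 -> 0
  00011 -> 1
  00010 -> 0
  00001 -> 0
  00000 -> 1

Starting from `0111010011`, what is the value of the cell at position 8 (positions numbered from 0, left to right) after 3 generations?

1011100010
0001000000
1000011111
position 8 holds 1

1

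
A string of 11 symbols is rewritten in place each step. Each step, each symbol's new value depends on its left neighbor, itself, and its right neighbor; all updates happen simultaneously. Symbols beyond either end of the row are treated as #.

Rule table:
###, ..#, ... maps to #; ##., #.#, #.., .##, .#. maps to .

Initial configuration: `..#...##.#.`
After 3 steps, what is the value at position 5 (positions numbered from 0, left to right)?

#

.#..##.....
...#...####
.##..##.###
position 5 holds #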